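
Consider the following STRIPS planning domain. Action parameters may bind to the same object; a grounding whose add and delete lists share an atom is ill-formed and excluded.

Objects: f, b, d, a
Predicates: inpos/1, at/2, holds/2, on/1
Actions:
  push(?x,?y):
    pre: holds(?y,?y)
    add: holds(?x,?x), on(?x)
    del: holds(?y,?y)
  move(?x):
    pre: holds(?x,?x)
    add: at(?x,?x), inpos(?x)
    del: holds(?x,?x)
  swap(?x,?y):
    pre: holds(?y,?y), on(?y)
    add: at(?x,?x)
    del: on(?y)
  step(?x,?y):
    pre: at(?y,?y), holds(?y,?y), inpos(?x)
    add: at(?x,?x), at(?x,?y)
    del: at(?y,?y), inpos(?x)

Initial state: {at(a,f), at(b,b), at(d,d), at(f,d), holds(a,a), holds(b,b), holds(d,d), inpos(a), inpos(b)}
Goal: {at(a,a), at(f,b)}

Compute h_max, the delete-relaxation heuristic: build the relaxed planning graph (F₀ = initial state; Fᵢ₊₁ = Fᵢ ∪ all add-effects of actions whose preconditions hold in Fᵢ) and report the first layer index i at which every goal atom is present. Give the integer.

F0 = init (9 atoms)
F1 = F0 ∪ {at(a,a), at(a,b), at(a,d), at(b,d), holds(f,f), inpos(d), on(a), on(b), on(d), on(f)}  (19 atoms)
F2 = F1 ∪ {at(b,a), at(d,a), at(d,b), at(f,f), inpos(f)}  (24 atoms)
F3 = F2 ∪ {at(b,f), at(d,f), at(f,a), at(f,b)}  (28 atoms)
goal ⊆ F3  ⇒  h_max = 3

3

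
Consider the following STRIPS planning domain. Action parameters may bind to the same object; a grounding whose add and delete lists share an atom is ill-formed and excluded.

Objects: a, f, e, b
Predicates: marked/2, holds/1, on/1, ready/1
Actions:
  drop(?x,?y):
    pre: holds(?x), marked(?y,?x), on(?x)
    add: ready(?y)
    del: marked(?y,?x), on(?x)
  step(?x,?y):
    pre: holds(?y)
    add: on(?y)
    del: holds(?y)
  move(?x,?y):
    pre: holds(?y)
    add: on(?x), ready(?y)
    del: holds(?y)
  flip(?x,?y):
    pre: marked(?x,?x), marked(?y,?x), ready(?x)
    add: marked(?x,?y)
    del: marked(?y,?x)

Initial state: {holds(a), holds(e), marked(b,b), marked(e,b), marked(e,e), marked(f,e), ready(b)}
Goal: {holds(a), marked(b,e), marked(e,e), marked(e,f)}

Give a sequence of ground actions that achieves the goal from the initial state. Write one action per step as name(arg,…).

move(a,e); flip(e,f); flip(b,e)

1. move(a,e)  →  {holds(a), marked(b,b), marked(e,b), marked(e,e), marked(f,e), on(a), ready(b), ready(e)}
2. flip(e,f)  →  {holds(a), marked(b,b), marked(e,b), marked(e,e), marked(e,f), on(a), ready(b), ready(e)}
3. flip(b,e)  →  {holds(a), marked(b,b), marked(b,e), marked(e,e), marked(e,f), on(a), ready(b), ready(e)}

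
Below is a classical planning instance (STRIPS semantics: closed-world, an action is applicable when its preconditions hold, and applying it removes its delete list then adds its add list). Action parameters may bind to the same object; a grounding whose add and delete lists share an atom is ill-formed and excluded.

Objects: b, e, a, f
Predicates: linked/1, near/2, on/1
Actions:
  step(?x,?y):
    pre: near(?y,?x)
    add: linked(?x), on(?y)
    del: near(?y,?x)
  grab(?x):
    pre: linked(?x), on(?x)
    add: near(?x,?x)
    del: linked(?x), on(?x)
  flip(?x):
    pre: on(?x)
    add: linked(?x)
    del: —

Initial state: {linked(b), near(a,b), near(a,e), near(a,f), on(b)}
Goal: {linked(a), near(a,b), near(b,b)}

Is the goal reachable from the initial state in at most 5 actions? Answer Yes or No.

Yes

1. step(e,a)  →  {linked(b), linked(e), near(a,b), near(a,f), on(a), on(b)}
2. grab(b)  →  {linked(e), near(a,b), near(a,f), near(b,b), on(a)}
3. flip(a)  →  {linked(a), linked(e), near(a,b), near(a,f), near(b,b), on(a)}
optimal plan length = 3; 3 ≤ 5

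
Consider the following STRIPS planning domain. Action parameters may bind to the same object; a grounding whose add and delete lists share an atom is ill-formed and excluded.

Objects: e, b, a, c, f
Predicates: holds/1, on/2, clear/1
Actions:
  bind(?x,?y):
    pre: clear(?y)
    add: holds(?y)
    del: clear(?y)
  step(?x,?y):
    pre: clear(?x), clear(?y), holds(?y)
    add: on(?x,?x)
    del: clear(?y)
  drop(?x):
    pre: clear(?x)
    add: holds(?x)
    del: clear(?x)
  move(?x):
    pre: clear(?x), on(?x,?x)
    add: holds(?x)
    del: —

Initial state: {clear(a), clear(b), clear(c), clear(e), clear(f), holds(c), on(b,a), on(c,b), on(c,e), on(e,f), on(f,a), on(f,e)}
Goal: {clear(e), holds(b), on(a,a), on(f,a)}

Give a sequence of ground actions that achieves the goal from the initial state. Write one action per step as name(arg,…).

bind(e,b); step(a,c)

1. bind(e,b)  →  {clear(a), clear(c), clear(e), clear(f), holds(b), holds(c), on(b,a), on(c,b), on(c,e), on(e,f), on(f,a), on(f,e)}
2. step(a,c)  →  {clear(a), clear(e), clear(f), holds(b), holds(c), on(a,a), on(b,a), on(c,b), on(c,e), on(e,f), on(f,a), on(f,e)}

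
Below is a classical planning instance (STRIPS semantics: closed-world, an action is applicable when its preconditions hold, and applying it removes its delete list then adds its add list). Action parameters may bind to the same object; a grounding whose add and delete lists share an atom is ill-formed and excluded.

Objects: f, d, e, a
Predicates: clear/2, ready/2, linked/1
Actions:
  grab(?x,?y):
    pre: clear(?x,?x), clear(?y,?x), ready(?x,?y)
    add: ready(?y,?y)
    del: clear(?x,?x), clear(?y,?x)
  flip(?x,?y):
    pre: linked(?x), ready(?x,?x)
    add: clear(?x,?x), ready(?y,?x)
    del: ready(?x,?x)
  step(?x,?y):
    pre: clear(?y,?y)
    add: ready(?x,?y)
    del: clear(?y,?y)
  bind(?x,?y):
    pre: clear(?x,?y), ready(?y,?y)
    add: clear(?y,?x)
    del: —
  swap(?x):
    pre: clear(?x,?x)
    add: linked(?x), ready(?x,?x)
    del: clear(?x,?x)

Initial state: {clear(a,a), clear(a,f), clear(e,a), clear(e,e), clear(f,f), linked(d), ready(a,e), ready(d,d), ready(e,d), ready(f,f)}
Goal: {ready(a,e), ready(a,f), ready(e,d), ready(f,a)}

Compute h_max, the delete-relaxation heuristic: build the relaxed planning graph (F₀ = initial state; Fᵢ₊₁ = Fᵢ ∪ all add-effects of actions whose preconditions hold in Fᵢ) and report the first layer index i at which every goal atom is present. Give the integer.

F0 = init (10 atoms)
F1 = F0 ∪ {clear(d,d), clear(f,a), linked(a), linked(e), linked(f), ready(a,a), ready(a,d), ready(a,f), ready(d,a), ready(d,e), ready(d,f), ready(e,a), ready(e,e), ready(e,f), ready(f,a), ready(f,d), ready(f,e)}  (27 atoms)
goal ⊆ F1  ⇒  h_max = 1

1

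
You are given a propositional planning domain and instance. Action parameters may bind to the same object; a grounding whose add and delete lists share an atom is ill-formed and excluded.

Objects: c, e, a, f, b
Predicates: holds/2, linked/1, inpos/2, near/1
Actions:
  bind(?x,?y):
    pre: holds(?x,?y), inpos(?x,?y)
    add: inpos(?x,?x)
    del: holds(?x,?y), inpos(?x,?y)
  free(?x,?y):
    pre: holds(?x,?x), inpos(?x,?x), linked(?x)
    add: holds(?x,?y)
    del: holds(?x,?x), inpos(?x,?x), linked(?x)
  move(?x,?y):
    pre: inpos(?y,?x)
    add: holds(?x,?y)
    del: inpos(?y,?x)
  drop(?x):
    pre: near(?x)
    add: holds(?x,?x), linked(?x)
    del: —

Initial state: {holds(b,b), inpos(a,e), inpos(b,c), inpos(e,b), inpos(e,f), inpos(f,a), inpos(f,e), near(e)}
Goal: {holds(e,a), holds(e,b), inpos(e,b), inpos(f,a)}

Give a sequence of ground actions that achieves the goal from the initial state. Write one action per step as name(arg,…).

1. move(e,a)  →  {holds(b,b), holds(e,a), inpos(b,c), inpos(e,b), inpos(e,f), inpos(f,a), inpos(f,e), near(e)}
2. move(e,f)  →  {holds(b,b), holds(e,a), holds(e,f), inpos(b,c), inpos(e,b), inpos(e,f), inpos(f,a), near(e)}
3. bind(e,f)  →  {holds(b,b), holds(e,a), inpos(b,c), inpos(e,b), inpos(e,e), inpos(f,a), near(e)}
4. drop(e)  →  {holds(b,b), holds(e,a), holds(e,e), inpos(b,c), inpos(e,b), inpos(e,e), inpos(f,a), linked(e), near(e)}
5. free(e,b)  →  {holds(b,b), holds(e,a), holds(e,b), inpos(b,c), inpos(e,b), inpos(f,a), near(e)}

move(e,a); move(e,f); bind(e,f); drop(e); free(e,b)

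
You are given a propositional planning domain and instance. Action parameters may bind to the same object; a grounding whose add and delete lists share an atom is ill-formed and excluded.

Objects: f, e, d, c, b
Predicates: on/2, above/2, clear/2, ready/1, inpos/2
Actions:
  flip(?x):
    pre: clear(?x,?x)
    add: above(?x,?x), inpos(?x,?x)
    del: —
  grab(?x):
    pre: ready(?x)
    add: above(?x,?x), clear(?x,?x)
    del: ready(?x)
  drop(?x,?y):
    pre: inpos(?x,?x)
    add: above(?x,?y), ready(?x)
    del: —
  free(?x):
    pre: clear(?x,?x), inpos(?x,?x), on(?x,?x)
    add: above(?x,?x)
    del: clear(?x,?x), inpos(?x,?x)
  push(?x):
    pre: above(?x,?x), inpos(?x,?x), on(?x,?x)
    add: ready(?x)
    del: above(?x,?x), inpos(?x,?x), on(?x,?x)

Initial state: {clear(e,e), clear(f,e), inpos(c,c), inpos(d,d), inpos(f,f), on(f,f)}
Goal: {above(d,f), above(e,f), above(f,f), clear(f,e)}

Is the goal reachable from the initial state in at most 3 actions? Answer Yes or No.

No

1. flip(e)  →  {above(e,e), clear(e,e), clear(f,e), inpos(c,c), inpos(d,d), inpos(e,e), inpos(f,f), on(f,f)}
2. drop(f,f)  →  {above(e,e), above(f,f), clear(e,e), clear(f,e), inpos(c,c), inpos(d,d), inpos(e,e), inpos(f,f), on(f,f), ready(f)}
3. drop(e,f)  →  {above(e,e), above(e,f), above(f,f), clear(e,e), clear(f,e), inpos(c,c), inpos(d,d), inpos(e,e), inpos(f,f), on(f,f), ready(e), ready(f)}
4. drop(d,f)  →  {above(d,f), above(e,e), above(e,f), above(f,f), clear(e,e), clear(f,e), inpos(c,c), inpos(d,d), inpos(e,e), inpos(f,f), on(f,f), ready(d), ready(e), ready(f)}
optimal plan length = 4; 4 > 3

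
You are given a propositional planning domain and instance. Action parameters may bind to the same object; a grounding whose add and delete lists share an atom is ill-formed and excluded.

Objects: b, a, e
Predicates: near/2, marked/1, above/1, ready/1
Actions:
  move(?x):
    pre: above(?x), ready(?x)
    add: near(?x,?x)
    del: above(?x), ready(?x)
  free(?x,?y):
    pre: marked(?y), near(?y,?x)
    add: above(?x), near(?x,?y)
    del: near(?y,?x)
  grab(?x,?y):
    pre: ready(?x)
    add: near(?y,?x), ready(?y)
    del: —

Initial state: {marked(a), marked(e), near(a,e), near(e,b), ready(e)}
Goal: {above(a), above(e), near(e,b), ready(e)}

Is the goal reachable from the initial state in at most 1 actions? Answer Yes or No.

No

1. free(e,a)  →  {above(e), marked(a), marked(e), near(e,a), near(e,b), ready(e)}
2. free(a,e)  →  {above(a), above(e), marked(a), marked(e), near(a,e), near(e,b), ready(e)}
optimal plan length = 2; 2 > 1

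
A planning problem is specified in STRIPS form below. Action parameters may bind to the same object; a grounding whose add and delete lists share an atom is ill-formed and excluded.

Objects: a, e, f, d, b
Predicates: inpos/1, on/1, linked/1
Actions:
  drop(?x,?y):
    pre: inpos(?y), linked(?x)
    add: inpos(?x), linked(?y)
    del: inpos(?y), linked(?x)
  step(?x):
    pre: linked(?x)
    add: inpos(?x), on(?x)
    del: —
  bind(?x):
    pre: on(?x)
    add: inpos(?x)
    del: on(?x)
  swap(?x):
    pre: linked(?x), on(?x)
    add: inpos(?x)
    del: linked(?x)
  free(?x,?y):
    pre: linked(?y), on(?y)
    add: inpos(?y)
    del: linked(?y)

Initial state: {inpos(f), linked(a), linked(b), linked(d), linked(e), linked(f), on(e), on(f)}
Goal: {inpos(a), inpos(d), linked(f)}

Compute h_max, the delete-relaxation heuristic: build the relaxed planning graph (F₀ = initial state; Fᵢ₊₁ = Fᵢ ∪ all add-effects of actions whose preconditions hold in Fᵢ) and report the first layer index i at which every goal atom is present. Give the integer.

1

F0 = init (8 atoms)
F1 = F0 ∪ {inpos(a), inpos(b), inpos(d), inpos(e), on(a), on(b), on(d)}  (15 atoms)
goal ⊆ F1  ⇒  h_max = 1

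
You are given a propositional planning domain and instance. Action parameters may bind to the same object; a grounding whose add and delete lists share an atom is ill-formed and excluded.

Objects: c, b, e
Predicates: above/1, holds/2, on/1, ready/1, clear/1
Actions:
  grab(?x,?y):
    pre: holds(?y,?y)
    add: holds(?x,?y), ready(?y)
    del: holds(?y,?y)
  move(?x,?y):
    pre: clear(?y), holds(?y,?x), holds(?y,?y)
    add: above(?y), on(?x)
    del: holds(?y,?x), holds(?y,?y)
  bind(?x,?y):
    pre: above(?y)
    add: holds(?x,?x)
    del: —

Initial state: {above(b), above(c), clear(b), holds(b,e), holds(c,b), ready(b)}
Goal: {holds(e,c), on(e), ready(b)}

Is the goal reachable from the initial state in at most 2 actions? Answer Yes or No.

No

1. bind(c,c)  →  {above(b), above(c), clear(b), holds(b,e), holds(c,b), holds(c,c), ready(b)}
2. grab(e,c)  →  {above(b), above(c), clear(b), holds(b,e), holds(c,b), holds(e,c), ready(b), ready(c)}
3. bind(b,c)  →  {above(b), above(c), clear(b), holds(b,b), holds(b,e), holds(c,b), holds(e,c), ready(b), ready(c)}
4. move(e,b)  →  {above(b), above(c), clear(b), holds(c,b), holds(e,c), on(e), ready(b), ready(c)}
optimal plan length = 4; 4 > 2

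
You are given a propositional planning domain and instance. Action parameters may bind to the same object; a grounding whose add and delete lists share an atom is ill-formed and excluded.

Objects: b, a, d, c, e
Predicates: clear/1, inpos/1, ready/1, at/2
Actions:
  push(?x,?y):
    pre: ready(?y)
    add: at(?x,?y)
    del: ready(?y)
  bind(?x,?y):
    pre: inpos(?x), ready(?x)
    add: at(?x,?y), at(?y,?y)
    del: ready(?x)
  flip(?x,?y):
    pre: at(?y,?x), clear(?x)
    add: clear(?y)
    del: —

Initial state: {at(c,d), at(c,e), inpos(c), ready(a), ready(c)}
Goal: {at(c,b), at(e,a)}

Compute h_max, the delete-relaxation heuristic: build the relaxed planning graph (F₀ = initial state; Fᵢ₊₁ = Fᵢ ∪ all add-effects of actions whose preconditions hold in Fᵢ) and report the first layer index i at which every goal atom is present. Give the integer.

F0 = init (5 atoms)
F1 = F0 ∪ {at(a,a), at(a,c), at(b,a), at(b,b), at(b,c), at(c,a), at(c,b), at(c,c), at(d,a), at(d,c), at(d,d), at(e,a), at(e,c), at(e,e)}  (19 atoms)
goal ⊆ F1  ⇒  h_max = 1

1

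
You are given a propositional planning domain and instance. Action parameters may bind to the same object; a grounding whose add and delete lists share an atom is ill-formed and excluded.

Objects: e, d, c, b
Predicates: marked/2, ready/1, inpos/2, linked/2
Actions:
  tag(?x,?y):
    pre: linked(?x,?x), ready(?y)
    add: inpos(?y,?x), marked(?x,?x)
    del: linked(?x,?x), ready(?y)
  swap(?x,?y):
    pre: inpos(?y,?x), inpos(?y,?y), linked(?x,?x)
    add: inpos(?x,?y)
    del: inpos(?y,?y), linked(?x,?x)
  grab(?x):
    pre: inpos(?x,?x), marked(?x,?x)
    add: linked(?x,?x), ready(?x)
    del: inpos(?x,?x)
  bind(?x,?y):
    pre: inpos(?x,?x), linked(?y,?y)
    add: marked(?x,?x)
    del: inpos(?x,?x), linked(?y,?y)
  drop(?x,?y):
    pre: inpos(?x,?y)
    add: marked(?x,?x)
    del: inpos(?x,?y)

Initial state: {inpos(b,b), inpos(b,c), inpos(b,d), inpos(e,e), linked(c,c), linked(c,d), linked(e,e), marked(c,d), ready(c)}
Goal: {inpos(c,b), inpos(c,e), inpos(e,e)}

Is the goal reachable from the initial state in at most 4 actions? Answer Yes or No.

Yes

1. tag(e,c)  →  {inpos(b,b), inpos(b,c), inpos(b,d), inpos(c,e), inpos(e,e), linked(c,c), linked(c,d), marked(c,d), marked(e,e)}
2. swap(c,b)  →  {inpos(b,c), inpos(b,d), inpos(c,b), inpos(c,e), inpos(e,e), linked(c,d), marked(c,d), marked(e,e)}
optimal plan length = 2; 2 ≤ 4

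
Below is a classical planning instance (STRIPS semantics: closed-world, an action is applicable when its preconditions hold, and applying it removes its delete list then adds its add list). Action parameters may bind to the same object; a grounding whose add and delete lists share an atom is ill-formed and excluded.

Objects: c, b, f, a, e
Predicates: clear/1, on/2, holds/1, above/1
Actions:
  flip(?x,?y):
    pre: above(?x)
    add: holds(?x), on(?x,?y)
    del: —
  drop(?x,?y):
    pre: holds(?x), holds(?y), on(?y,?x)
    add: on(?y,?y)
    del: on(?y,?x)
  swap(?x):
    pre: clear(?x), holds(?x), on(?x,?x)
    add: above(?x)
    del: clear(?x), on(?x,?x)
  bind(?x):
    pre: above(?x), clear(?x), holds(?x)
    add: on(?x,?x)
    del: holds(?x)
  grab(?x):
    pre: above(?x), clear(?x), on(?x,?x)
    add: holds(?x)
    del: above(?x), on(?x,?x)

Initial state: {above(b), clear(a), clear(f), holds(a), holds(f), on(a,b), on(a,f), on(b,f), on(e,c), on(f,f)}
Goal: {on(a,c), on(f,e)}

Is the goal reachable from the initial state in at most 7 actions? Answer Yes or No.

Yes

1. drop(f,a)  →  {above(b), clear(a), clear(f), holds(a), holds(f), on(a,a), on(a,b), on(b,f), on(e,c), on(f,f)}
2. swap(f)  →  {above(b), above(f), clear(a), holds(a), holds(f), on(a,a), on(a,b), on(b,f), on(e,c)}
3. flip(f,e)  →  {above(b), above(f), clear(a), holds(a), holds(f), on(a,a), on(a,b), on(b,f), on(e,c), on(f,e)}
4. swap(a)  →  {above(a), above(b), above(f), holds(a), holds(f), on(a,b), on(b,f), on(e,c), on(f,e)}
5. flip(a,c)  →  {above(a), above(b), above(f), holds(a), holds(f), on(a,b), on(a,c), on(b,f), on(e,c), on(f,e)}
optimal plan length = 5; 5 ≤ 7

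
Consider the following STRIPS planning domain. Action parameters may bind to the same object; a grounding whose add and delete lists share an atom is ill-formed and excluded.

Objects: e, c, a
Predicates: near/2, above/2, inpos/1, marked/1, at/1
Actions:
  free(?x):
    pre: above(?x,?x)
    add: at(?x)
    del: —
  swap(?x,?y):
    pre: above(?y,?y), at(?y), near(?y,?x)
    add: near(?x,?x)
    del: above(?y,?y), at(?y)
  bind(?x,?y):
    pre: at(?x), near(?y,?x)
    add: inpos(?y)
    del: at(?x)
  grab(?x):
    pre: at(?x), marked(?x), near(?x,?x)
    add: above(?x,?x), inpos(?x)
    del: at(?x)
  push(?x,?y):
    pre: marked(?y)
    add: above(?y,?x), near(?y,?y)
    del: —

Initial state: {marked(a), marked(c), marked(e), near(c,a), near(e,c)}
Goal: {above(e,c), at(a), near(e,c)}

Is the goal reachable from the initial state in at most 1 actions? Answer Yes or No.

No

1. push(c,e)  →  {above(e,c), marked(a), marked(c), marked(e), near(c,a), near(e,c), near(e,e)}
2. push(a,a)  →  {above(a,a), above(e,c), marked(a), marked(c), marked(e), near(a,a), near(c,a), near(e,c), near(e,e)}
3. free(a)  →  {above(a,a), above(e,c), at(a), marked(a), marked(c), marked(e), near(a,a), near(c,a), near(e,c), near(e,e)}
optimal plan length = 3; 3 > 1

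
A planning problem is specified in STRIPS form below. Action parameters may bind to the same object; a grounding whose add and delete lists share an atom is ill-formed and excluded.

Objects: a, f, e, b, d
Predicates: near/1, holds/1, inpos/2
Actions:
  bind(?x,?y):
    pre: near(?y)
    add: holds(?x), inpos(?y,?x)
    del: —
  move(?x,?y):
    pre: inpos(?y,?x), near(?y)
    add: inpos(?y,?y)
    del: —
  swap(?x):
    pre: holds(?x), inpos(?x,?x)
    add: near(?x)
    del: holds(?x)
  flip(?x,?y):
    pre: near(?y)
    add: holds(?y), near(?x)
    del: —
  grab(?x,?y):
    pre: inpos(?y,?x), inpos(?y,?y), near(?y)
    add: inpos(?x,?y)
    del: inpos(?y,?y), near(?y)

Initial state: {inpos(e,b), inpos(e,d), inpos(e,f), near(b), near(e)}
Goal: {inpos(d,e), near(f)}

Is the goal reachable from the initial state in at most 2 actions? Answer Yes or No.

No

1. bind(e,e)  →  {holds(e), inpos(e,b), inpos(e,d), inpos(e,e), inpos(e,f), near(b), near(e)}
2. flip(f,e)  →  {holds(e), inpos(e,b), inpos(e,d), inpos(e,e), inpos(e,f), near(b), near(e), near(f)}
3. grab(d,e)  →  {holds(e), inpos(d,e), inpos(e,b), inpos(e,d), inpos(e,f), near(b), near(f)}
optimal plan length = 3; 3 > 2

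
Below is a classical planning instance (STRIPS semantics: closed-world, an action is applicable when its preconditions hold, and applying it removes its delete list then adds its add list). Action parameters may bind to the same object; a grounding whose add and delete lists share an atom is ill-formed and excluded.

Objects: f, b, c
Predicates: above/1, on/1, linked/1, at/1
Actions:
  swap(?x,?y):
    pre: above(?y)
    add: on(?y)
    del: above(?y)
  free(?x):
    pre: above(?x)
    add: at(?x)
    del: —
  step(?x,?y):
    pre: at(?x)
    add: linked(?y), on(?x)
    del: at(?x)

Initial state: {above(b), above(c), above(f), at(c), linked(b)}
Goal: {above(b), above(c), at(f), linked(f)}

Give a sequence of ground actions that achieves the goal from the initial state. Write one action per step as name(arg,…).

free(f); step(c,f)

1. free(f)  →  {above(b), above(c), above(f), at(c), at(f), linked(b)}
2. step(c,f)  →  {above(b), above(c), above(f), at(f), linked(b), linked(f), on(c)}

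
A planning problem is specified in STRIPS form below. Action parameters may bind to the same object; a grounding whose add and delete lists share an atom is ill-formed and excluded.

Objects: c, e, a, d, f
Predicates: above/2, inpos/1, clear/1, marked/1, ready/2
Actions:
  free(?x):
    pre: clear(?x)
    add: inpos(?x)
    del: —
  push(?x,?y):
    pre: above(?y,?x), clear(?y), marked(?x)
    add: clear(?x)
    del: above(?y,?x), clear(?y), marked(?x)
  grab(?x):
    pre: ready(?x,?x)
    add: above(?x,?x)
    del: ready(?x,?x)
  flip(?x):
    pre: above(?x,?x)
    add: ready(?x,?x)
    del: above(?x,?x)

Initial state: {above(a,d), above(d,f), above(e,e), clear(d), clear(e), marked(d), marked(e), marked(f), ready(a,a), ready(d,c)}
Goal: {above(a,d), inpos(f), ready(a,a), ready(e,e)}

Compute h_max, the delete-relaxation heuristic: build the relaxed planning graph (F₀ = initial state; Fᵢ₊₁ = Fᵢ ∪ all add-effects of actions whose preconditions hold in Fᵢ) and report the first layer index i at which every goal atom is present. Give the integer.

2

F0 = init (10 atoms)
F1 = F0 ∪ {above(a,a), clear(f), inpos(d), inpos(e), ready(e,e)}  (15 atoms)
F2 = F1 ∪ {inpos(f)}  (16 atoms)
goal ⊆ F2  ⇒  h_max = 2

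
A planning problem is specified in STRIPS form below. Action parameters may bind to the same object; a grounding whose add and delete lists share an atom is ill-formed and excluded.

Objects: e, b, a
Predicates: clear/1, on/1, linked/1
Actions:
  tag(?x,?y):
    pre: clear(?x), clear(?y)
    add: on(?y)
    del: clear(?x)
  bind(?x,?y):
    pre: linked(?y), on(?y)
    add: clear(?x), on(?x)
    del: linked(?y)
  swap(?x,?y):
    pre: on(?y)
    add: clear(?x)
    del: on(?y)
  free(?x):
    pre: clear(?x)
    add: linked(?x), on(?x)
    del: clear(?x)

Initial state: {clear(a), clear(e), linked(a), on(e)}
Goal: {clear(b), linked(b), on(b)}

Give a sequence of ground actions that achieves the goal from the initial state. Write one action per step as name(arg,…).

tag(e,a); bind(b,a); free(b); swap(b,e)

1. tag(e,a)  →  {clear(a), linked(a), on(a), on(e)}
2. bind(b,a)  →  {clear(a), clear(b), on(a), on(b), on(e)}
3. free(b)  →  {clear(a), linked(b), on(a), on(b), on(e)}
4. swap(b,e)  →  {clear(a), clear(b), linked(b), on(a), on(b)}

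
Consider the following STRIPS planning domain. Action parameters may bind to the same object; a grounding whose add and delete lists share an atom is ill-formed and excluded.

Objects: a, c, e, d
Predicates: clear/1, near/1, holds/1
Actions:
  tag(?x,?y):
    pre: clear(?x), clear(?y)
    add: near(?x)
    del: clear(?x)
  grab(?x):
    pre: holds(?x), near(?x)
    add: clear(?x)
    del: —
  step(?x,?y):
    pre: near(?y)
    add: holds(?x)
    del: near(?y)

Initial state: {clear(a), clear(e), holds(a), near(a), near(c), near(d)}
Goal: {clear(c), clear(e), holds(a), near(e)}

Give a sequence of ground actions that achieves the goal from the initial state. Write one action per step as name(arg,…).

tag(e,a); step(c,a); grab(c); step(e,c); grab(e)

1. tag(e,a)  →  {clear(a), holds(a), near(a), near(c), near(d), near(e)}
2. step(c,a)  →  {clear(a), holds(a), holds(c), near(c), near(d), near(e)}
3. grab(c)  →  {clear(a), clear(c), holds(a), holds(c), near(c), near(d), near(e)}
4. step(e,c)  →  {clear(a), clear(c), holds(a), holds(c), holds(e), near(d), near(e)}
5. grab(e)  →  {clear(a), clear(c), clear(e), holds(a), holds(c), holds(e), near(d), near(e)}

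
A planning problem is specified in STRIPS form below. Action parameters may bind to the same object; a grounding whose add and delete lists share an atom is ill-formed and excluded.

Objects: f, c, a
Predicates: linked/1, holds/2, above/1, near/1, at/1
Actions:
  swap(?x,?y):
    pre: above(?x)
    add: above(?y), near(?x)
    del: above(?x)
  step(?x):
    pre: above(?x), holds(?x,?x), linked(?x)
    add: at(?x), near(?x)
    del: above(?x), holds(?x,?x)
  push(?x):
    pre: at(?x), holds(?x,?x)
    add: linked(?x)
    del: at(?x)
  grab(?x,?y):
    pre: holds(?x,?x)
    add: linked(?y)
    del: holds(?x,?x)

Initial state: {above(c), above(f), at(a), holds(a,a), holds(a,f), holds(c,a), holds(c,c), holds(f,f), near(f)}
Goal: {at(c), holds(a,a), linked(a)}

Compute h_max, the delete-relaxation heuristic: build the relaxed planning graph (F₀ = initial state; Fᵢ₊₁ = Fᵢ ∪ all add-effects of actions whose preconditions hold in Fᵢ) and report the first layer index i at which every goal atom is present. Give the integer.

F0 = init (9 atoms)
F1 = F0 ∪ {above(a), linked(a), linked(c), linked(f), near(c)}  (14 atoms)
F2 = F1 ∪ {at(c), at(f), near(a)}  (17 atoms)
goal ⊆ F2  ⇒  h_max = 2

2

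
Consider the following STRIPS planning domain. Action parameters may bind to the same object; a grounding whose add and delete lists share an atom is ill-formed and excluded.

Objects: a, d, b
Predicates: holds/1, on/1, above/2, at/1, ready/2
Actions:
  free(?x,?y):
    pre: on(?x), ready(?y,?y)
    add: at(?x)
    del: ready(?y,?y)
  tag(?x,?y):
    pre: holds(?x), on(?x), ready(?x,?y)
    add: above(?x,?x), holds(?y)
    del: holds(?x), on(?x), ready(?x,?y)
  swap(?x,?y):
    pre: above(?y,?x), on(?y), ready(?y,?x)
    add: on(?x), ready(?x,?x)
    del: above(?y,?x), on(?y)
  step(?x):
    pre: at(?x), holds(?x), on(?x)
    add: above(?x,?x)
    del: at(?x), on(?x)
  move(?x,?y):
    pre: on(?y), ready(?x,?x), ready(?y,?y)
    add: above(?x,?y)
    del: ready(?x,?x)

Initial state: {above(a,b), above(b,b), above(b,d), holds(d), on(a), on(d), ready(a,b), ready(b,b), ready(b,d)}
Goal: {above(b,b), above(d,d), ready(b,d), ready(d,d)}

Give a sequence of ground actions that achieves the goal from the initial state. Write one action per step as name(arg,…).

free(d,b); swap(b,a); swap(d,b); step(d)

1. free(d,b)  →  {above(a,b), above(b,b), above(b,d), at(d), holds(d), on(a), on(d), ready(a,b), ready(b,d)}
2. swap(b,a)  →  {above(b,b), above(b,d), at(d), holds(d), on(b), on(d), ready(a,b), ready(b,b), ready(b,d)}
3. swap(d,b)  →  {above(b,b), at(d), holds(d), on(d), ready(a,b), ready(b,b), ready(b,d), ready(d,d)}
4. step(d)  →  {above(b,b), above(d,d), holds(d), ready(a,b), ready(b,b), ready(b,d), ready(d,d)}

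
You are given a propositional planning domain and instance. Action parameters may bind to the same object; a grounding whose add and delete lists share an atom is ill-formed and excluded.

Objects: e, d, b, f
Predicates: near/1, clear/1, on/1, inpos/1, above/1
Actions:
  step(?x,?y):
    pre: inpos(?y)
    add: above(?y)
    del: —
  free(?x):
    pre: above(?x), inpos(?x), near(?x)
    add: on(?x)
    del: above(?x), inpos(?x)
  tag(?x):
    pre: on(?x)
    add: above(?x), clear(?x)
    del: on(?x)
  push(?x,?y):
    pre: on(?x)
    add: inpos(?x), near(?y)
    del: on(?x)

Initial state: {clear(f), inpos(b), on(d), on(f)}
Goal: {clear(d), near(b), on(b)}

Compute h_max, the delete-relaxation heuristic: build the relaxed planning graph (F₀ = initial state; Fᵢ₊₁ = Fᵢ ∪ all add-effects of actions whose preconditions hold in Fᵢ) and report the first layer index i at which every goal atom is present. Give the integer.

2

F0 = init (4 atoms)
F1 = F0 ∪ {above(b), above(d), above(f), clear(d), inpos(d), inpos(f), near(b), near(d), near(e), near(f)}  (14 atoms)
F2 = F1 ∪ {on(b)}  (15 atoms)
goal ⊆ F2  ⇒  h_max = 2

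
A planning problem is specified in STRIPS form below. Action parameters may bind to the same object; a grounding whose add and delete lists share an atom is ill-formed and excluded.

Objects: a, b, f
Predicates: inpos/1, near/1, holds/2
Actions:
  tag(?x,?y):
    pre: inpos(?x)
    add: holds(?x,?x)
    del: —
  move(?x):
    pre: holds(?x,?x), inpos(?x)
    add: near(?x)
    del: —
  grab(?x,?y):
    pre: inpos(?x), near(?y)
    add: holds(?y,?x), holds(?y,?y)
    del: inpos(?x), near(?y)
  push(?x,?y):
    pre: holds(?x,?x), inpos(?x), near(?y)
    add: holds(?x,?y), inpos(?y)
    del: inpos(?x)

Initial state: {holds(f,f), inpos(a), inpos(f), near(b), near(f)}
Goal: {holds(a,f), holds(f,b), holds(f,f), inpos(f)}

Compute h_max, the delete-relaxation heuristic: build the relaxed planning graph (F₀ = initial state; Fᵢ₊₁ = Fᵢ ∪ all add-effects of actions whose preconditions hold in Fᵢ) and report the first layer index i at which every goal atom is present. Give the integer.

2

F0 = init (5 atoms)
F1 = F0 ∪ {holds(a,a), holds(b,a), holds(b,b), holds(b,f), holds(f,a), holds(f,b), inpos(b)}  (12 atoms)
F2 = F1 ∪ {holds(a,b), holds(a,f), near(a)}  (15 atoms)
goal ⊆ F2  ⇒  h_max = 2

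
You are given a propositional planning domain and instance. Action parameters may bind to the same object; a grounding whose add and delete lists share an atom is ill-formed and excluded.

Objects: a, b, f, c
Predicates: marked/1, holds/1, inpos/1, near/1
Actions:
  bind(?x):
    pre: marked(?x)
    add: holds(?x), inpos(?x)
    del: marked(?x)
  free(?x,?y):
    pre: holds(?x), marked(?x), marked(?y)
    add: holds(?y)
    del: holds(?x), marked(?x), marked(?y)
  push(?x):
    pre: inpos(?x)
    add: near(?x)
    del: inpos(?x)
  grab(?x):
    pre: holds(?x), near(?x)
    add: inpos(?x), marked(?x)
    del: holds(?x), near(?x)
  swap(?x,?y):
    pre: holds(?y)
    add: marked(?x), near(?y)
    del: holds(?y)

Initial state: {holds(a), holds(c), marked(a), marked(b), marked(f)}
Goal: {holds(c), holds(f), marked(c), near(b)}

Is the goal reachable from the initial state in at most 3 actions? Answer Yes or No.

Yes

1. bind(b)  →  {holds(a), holds(b), holds(c), inpos(b), marked(a), marked(f)}
2. bind(f)  →  {holds(a), holds(b), holds(c), holds(f), inpos(b), inpos(f), marked(a)}
3. swap(c,b)  →  {holds(a), holds(c), holds(f), inpos(b), inpos(f), marked(a), marked(c), near(b)}
optimal plan length = 3; 3 ≤ 3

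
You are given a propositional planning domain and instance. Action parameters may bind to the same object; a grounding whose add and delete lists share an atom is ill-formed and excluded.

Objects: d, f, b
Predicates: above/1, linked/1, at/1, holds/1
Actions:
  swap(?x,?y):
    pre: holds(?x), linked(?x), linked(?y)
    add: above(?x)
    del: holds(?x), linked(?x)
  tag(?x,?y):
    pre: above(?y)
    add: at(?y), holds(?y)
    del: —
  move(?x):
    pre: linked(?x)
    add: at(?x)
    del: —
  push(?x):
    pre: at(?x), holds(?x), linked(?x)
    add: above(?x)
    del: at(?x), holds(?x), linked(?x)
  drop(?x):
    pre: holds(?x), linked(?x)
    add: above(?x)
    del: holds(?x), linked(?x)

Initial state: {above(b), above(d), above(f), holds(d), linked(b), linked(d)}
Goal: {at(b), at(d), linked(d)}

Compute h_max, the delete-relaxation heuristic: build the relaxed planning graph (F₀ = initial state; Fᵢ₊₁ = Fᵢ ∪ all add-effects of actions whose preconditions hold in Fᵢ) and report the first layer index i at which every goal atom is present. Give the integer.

1

F0 = init (6 atoms)
F1 = F0 ∪ {at(b), at(d), at(f), holds(b), holds(f)}  (11 atoms)
goal ⊆ F1  ⇒  h_max = 1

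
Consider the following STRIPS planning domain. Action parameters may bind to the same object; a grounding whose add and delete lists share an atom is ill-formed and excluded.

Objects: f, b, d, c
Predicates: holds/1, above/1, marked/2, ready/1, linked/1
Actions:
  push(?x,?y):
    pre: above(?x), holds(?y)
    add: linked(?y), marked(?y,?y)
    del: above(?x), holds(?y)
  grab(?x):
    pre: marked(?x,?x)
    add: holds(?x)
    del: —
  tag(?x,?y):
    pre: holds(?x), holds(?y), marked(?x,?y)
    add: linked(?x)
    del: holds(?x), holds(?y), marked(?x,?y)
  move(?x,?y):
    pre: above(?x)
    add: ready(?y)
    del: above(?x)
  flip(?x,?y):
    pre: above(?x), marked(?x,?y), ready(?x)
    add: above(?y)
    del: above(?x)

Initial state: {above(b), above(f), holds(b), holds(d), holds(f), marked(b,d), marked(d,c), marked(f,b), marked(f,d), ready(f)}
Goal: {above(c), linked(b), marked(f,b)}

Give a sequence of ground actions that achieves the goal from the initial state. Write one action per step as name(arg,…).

tag(b,d); move(b,d); flip(f,d); flip(d,c)

1. tag(b,d)  →  {above(b), above(f), holds(f), linked(b), marked(d,c), marked(f,b), marked(f,d), ready(f)}
2. move(b,d)  →  {above(f), holds(f), linked(b), marked(d,c), marked(f,b), marked(f,d), ready(d), ready(f)}
3. flip(f,d)  →  {above(d), holds(f), linked(b), marked(d,c), marked(f,b), marked(f,d), ready(d), ready(f)}
4. flip(d,c)  →  {above(c), holds(f), linked(b), marked(d,c), marked(f,b), marked(f,d), ready(d), ready(f)}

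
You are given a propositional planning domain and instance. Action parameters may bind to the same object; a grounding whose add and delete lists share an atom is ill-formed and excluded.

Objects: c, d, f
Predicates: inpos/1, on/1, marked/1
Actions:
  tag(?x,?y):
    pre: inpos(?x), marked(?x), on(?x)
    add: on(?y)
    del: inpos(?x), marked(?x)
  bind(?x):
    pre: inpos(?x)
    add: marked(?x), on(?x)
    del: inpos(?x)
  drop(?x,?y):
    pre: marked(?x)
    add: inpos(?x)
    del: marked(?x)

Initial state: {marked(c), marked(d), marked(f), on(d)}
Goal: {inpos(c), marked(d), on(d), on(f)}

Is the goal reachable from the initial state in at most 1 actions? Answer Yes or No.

1. drop(c,c)  →  {inpos(c), marked(d), marked(f), on(d)}
2. drop(f,c)  →  {inpos(c), inpos(f), marked(d), on(d)}
3. bind(f)  →  {inpos(c), marked(d), marked(f), on(d), on(f)}
optimal plan length = 3; 3 > 1

No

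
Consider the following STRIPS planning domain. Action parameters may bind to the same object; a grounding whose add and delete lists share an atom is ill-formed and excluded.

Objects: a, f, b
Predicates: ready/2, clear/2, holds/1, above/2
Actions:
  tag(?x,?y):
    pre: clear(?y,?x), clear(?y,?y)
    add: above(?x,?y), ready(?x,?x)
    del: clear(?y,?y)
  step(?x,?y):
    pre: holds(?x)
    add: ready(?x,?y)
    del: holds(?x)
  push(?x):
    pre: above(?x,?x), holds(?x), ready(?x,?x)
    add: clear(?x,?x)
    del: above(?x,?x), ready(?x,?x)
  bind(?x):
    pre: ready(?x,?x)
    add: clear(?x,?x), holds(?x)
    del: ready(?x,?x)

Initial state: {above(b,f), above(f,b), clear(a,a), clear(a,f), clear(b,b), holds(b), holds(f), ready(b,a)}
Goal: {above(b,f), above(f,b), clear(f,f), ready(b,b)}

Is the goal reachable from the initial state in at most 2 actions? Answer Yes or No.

1. tag(f,a)  →  {above(b,f), above(f,a), above(f,b), clear(a,f), clear(b,b), holds(b), holds(f), ready(b,a), ready(f,f)}
2. tag(b,b)  →  {above(b,b), above(b,f), above(f,a), above(f,b), clear(a,f), holds(b), holds(f), ready(b,a), ready(b,b), ready(f,f)}
3. bind(f)  →  {above(b,b), above(b,f), above(f,a), above(f,b), clear(a,f), clear(f,f), holds(b), holds(f), ready(b,a), ready(b,b)}
optimal plan length = 3; 3 > 2

No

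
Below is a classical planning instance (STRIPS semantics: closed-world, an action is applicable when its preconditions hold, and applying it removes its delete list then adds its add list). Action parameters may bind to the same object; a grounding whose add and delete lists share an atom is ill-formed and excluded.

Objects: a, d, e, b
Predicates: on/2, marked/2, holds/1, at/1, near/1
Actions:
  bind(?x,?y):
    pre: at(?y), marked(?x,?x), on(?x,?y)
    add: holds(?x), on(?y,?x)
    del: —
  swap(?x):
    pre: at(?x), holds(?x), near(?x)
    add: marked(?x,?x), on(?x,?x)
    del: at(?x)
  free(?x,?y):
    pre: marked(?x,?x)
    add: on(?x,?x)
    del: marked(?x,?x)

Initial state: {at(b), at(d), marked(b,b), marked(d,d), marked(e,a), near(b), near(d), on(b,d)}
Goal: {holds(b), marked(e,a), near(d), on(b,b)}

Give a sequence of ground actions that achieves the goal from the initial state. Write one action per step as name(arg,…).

bind(b,d); swap(b)

1. bind(b,d)  →  {at(b), at(d), holds(b), marked(b,b), marked(d,d), marked(e,a), near(b), near(d), on(b,d), on(d,b)}
2. swap(b)  →  {at(d), holds(b), marked(b,b), marked(d,d), marked(e,a), near(b), near(d), on(b,b), on(b,d), on(d,b)}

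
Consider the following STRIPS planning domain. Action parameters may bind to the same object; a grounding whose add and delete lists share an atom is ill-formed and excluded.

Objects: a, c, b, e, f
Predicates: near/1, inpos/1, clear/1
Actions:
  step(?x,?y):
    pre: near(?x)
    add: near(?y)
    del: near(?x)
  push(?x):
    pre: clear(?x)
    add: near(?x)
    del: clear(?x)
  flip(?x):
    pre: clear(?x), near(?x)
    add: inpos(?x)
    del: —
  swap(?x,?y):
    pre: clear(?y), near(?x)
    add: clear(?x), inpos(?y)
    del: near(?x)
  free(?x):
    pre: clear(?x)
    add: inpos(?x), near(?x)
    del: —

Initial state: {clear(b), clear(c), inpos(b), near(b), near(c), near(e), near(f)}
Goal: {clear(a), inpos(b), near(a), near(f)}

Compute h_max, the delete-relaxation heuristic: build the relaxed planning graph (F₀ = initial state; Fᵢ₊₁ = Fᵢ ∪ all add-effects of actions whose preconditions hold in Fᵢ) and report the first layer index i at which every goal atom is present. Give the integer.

F0 = init (7 atoms)
F1 = F0 ∪ {clear(e), clear(f), inpos(c), near(a)}  (11 atoms)
F2 = F1 ∪ {clear(a), inpos(e), inpos(f)}  (14 atoms)
goal ⊆ F2  ⇒  h_max = 2

2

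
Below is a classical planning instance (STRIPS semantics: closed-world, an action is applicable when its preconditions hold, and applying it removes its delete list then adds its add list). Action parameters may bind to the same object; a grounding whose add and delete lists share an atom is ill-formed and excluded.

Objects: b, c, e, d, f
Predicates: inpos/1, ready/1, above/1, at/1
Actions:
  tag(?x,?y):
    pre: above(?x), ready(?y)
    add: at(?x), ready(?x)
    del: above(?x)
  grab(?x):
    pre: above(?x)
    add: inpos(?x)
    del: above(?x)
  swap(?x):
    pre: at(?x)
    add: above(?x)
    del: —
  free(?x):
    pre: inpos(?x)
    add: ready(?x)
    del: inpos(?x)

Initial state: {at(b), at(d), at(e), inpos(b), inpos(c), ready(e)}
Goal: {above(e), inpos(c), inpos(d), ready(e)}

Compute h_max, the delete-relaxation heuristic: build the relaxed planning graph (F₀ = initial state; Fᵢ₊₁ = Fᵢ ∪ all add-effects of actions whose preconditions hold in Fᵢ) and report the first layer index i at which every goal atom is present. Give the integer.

F0 = init (6 atoms)
F1 = F0 ∪ {above(b), above(d), above(e), ready(b), ready(c)}  (11 atoms)
F2 = F1 ∪ {inpos(d), inpos(e), ready(d)}  (14 atoms)
goal ⊆ F2  ⇒  h_max = 2

2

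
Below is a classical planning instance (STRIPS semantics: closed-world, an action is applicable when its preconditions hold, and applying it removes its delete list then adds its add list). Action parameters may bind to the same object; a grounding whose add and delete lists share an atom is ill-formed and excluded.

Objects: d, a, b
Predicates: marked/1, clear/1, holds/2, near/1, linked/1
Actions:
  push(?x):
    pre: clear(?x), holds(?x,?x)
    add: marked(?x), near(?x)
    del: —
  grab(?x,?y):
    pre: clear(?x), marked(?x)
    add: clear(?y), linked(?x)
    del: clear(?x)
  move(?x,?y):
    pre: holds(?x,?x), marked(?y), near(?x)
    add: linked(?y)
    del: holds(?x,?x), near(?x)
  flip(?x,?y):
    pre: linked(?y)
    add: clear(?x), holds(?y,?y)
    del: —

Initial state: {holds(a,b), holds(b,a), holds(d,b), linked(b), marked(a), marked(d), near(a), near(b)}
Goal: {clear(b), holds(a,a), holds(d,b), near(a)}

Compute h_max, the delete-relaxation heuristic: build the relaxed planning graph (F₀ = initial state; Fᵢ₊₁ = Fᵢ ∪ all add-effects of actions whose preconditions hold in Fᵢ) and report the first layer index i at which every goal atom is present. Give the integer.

F0 = init (8 atoms)
F1 = F0 ∪ {clear(a), clear(b), clear(d), holds(b,b)}  (12 atoms)
F2 = F1 ∪ {linked(a), linked(d), marked(b)}  (15 atoms)
F3 = F2 ∪ {holds(a,a), holds(d,d)}  (17 atoms)
goal ⊆ F3  ⇒  h_max = 3

3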